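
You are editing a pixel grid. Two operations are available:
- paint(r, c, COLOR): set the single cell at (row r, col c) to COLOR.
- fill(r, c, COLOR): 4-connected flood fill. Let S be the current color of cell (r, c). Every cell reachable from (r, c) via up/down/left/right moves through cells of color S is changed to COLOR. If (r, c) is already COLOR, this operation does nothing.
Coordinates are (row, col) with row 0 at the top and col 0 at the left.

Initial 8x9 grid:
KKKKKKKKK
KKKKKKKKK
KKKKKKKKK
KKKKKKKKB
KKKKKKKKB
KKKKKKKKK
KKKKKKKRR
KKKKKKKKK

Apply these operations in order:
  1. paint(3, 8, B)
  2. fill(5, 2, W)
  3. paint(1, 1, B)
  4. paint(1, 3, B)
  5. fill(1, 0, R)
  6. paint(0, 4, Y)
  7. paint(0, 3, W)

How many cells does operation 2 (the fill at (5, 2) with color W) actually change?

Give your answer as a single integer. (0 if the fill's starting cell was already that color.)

Answer: 68

Derivation:
After op 1 paint(3,8,B):
KKKKKKKKK
KKKKKKKKK
KKKKKKKKK
KKKKKKKKB
KKKKKKKKB
KKKKKKKKK
KKKKKKKRR
KKKKKKKKK
After op 2 fill(5,2,W) [68 cells changed]:
WWWWWWWWW
WWWWWWWWW
WWWWWWWWW
WWWWWWWWB
WWWWWWWWB
WWWWWWWWW
WWWWWWWRR
WWWWWWWWW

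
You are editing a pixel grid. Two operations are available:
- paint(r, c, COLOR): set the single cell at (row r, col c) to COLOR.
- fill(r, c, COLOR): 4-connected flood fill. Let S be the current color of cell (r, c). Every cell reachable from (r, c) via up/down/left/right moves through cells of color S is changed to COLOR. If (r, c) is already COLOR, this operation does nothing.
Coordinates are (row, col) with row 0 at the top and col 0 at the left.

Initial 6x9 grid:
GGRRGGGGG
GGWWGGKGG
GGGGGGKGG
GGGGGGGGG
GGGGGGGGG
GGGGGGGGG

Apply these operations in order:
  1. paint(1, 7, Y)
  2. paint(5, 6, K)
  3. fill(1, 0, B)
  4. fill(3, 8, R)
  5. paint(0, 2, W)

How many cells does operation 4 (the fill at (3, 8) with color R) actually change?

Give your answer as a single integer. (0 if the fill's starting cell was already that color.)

Answer: 46

Derivation:
After op 1 paint(1,7,Y):
GGRRGGGGG
GGWWGGKYG
GGGGGGKGG
GGGGGGGGG
GGGGGGGGG
GGGGGGGGG
After op 2 paint(5,6,K):
GGRRGGGGG
GGWWGGKYG
GGGGGGKGG
GGGGGGGGG
GGGGGGGGG
GGGGGGKGG
After op 3 fill(1,0,B) [46 cells changed]:
BBRRBBBBB
BBWWBBKYB
BBBBBBKBB
BBBBBBBBB
BBBBBBBBB
BBBBBBKBB
After op 4 fill(3,8,R) [46 cells changed]:
RRRRRRRRR
RRWWRRKYR
RRRRRRKRR
RRRRRRRRR
RRRRRRRRR
RRRRRRKRR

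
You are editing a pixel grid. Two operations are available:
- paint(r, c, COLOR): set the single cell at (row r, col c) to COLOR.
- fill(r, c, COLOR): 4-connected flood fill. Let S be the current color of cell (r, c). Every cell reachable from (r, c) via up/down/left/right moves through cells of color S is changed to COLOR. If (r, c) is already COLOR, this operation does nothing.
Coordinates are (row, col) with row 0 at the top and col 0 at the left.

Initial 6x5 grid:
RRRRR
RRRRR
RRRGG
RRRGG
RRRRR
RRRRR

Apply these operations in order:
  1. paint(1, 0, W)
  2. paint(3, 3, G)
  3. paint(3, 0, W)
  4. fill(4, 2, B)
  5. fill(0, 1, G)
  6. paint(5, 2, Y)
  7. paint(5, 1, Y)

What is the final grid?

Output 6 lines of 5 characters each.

After op 1 paint(1,0,W):
RRRRR
WRRRR
RRRGG
RRRGG
RRRRR
RRRRR
After op 2 paint(3,3,G):
RRRRR
WRRRR
RRRGG
RRRGG
RRRRR
RRRRR
After op 3 paint(3,0,W):
RRRRR
WRRRR
RRRGG
WRRGG
RRRRR
RRRRR
After op 4 fill(4,2,B) [24 cells changed]:
BBBBB
WBBBB
BBBGG
WBBGG
BBBBB
BBBBB
After op 5 fill(0,1,G) [24 cells changed]:
GGGGG
WGGGG
GGGGG
WGGGG
GGGGG
GGGGG
After op 6 paint(5,2,Y):
GGGGG
WGGGG
GGGGG
WGGGG
GGGGG
GGYGG
After op 7 paint(5,1,Y):
GGGGG
WGGGG
GGGGG
WGGGG
GGGGG
GYYGG

Answer: GGGGG
WGGGG
GGGGG
WGGGG
GGGGG
GYYGG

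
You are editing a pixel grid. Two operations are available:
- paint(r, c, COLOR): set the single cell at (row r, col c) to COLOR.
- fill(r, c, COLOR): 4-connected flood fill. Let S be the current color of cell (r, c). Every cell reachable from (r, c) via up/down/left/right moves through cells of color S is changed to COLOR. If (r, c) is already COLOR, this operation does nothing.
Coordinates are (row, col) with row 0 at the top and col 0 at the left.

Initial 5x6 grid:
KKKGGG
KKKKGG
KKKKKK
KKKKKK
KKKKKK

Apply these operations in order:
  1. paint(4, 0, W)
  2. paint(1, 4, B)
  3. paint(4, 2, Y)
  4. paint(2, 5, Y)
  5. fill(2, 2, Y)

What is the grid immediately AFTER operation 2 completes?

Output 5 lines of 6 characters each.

After op 1 paint(4,0,W):
KKKGGG
KKKKGG
KKKKKK
KKKKKK
WKKKKK
After op 2 paint(1,4,B):
KKKGGG
KKKKBG
KKKKKK
KKKKKK
WKKKKK

Answer: KKKGGG
KKKKBG
KKKKKK
KKKKKK
WKKKKK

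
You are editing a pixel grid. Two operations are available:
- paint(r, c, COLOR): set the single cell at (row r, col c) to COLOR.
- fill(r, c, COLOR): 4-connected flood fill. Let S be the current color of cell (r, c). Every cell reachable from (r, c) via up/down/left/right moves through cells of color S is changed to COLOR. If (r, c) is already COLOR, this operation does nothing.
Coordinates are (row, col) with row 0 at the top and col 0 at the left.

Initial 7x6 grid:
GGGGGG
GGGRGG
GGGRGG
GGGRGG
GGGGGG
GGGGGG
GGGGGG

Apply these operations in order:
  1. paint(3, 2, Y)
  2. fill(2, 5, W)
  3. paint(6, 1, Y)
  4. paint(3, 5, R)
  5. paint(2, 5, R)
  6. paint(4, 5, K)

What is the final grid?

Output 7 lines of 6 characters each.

After op 1 paint(3,2,Y):
GGGGGG
GGGRGG
GGGRGG
GGYRGG
GGGGGG
GGGGGG
GGGGGG
After op 2 fill(2,5,W) [38 cells changed]:
WWWWWW
WWWRWW
WWWRWW
WWYRWW
WWWWWW
WWWWWW
WWWWWW
After op 3 paint(6,1,Y):
WWWWWW
WWWRWW
WWWRWW
WWYRWW
WWWWWW
WWWWWW
WYWWWW
After op 4 paint(3,5,R):
WWWWWW
WWWRWW
WWWRWW
WWYRWR
WWWWWW
WWWWWW
WYWWWW
After op 5 paint(2,5,R):
WWWWWW
WWWRWW
WWWRWR
WWYRWR
WWWWWW
WWWWWW
WYWWWW
After op 6 paint(4,5,K):
WWWWWW
WWWRWW
WWWRWR
WWYRWR
WWWWWK
WWWWWW
WYWWWW

Answer: WWWWWW
WWWRWW
WWWRWR
WWYRWR
WWWWWK
WWWWWW
WYWWWW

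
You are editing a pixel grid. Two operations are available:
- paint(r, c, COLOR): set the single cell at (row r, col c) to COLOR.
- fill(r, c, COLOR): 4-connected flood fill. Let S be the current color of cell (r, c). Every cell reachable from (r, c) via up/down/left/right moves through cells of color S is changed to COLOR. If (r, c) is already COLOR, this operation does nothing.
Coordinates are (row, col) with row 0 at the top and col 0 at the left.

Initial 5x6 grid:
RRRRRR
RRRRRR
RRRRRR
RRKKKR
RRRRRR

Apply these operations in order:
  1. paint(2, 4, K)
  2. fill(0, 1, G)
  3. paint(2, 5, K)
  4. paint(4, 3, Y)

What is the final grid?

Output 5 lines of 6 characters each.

Answer: GGGGGG
GGGGGG
GGGGKK
GGKKKG
GGGYGG

Derivation:
After op 1 paint(2,4,K):
RRRRRR
RRRRRR
RRRRKR
RRKKKR
RRRRRR
After op 2 fill(0,1,G) [26 cells changed]:
GGGGGG
GGGGGG
GGGGKG
GGKKKG
GGGGGG
After op 3 paint(2,5,K):
GGGGGG
GGGGGG
GGGGKK
GGKKKG
GGGGGG
After op 4 paint(4,3,Y):
GGGGGG
GGGGGG
GGGGKK
GGKKKG
GGGYGG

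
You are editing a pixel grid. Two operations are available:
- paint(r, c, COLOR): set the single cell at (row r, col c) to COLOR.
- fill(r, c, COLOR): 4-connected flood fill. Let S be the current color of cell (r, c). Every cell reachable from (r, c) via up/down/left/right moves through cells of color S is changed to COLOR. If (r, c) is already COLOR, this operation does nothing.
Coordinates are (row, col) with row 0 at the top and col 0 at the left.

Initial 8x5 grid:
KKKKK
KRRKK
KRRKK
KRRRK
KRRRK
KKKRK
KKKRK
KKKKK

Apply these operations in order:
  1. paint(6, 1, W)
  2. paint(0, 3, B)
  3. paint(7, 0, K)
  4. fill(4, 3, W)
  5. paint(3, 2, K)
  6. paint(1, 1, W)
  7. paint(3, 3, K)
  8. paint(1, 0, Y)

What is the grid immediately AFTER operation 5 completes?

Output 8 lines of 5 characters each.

After op 1 paint(6,1,W):
KKKKK
KRRKK
KRRKK
KRRRK
KRRRK
KKKRK
KWKRK
KKKKK
After op 2 paint(0,3,B):
KKKBK
KRRKK
KRRKK
KRRRK
KRRRK
KKKRK
KWKRK
KKKKK
After op 3 paint(7,0,K):
KKKBK
KRRKK
KRRKK
KRRRK
KRRRK
KKKRK
KWKRK
KKKKK
After op 4 fill(4,3,W) [12 cells changed]:
KKKBK
KWWKK
KWWKK
KWWWK
KWWWK
KKKWK
KWKWK
KKKKK
After op 5 paint(3,2,K):
KKKBK
KWWKK
KWWKK
KWKWK
KWWWK
KKKWK
KWKWK
KKKKK

Answer: KKKBK
KWWKK
KWWKK
KWKWK
KWWWK
KKKWK
KWKWK
KKKKK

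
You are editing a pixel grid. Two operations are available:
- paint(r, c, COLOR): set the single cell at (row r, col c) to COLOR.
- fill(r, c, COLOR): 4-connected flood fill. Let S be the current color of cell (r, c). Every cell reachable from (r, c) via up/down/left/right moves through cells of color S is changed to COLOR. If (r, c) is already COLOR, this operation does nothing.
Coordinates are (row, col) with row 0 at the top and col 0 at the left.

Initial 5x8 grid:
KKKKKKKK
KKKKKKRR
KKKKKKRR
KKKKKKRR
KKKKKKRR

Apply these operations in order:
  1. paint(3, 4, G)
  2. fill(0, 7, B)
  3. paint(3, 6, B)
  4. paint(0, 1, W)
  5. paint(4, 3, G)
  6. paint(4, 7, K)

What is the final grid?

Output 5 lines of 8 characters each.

After op 1 paint(3,4,G):
KKKKKKKK
KKKKKKRR
KKKKKKRR
KKKKGKRR
KKKKKKRR
After op 2 fill(0,7,B) [31 cells changed]:
BBBBBBBB
BBBBBBRR
BBBBBBRR
BBBBGBRR
BBBBBBRR
After op 3 paint(3,6,B):
BBBBBBBB
BBBBBBRR
BBBBBBRR
BBBBGBBR
BBBBBBRR
After op 4 paint(0,1,W):
BWBBBBBB
BBBBBBRR
BBBBBBRR
BBBBGBBR
BBBBBBRR
After op 5 paint(4,3,G):
BWBBBBBB
BBBBBBRR
BBBBBBRR
BBBBGBBR
BBBGBBRR
After op 6 paint(4,7,K):
BWBBBBBB
BBBBBBRR
BBBBBBRR
BBBBGBBR
BBBGBBRK

Answer: BWBBBBBB
BBBBBBRR
BBBBBBRR
BBBBGBBR
BBBGBBRK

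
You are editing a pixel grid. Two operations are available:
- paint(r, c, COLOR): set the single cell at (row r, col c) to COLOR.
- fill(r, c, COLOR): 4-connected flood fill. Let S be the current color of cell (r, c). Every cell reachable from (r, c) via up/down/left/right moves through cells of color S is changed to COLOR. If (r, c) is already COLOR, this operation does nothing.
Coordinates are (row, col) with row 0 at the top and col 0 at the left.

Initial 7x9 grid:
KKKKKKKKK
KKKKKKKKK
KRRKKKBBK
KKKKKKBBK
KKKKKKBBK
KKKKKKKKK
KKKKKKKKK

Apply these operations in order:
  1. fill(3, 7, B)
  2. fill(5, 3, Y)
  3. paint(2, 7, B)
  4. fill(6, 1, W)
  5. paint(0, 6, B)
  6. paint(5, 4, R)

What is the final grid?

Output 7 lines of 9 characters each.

After op 1 fill(3,7,B) [0 cells changed]:
KKKKKKKKK
KKKKKKKKK
KRRKKKBBK
KKKKKKBBK
KKKKKKBBK
KKKKKKKKK
KKKKKKKKK
After op 2 fill(5,3,Y) [55 cells changed]:
YYYYYYYYY
YYYYYYYYY
YRRYYYBBY
YYYYYYBBY
YYYYYYBBY
YYYYYYYYY
YYYYYYYYY
After op 3 paint(2,7,B):
YYYYYYYYY
YYYYYYYYY
YRRYYYBBY
YYYYYYBBY
YYYYYYBBY
YYYYYYYYY
YYYYYYYYY
After op 4 fill(6,1,W) [55 cells changed]:
WWWWWWWWW
WWWWWWWWW
WRRWWWBBW
WWWWWWBBW
WWWWWWBBW
WWWWWWWWW
WWWWWWWWW
After op 5 paint(0,6,B):
WWWWWWBWW
WWWWWWWWW
WRRWWWBBW
WWWWWWBBW
WWWWWWBBW
WWWWWWWWW
WWWWWWWWW
After op 6 paint(5,4,R):
WWWWWWBWW
WWWWWWWWW
WRRWWWBBW
WWWWWWBBW
WWWWWWBBW
WWWWRWWWW
WWWWWWWWW

Answer: WWWWWWBWW
WWWWWWWWW
WRRWWWBBW
WWWWWWBBW
WWWWWWBBW
WWWWRWWWW
WWWWWWWWW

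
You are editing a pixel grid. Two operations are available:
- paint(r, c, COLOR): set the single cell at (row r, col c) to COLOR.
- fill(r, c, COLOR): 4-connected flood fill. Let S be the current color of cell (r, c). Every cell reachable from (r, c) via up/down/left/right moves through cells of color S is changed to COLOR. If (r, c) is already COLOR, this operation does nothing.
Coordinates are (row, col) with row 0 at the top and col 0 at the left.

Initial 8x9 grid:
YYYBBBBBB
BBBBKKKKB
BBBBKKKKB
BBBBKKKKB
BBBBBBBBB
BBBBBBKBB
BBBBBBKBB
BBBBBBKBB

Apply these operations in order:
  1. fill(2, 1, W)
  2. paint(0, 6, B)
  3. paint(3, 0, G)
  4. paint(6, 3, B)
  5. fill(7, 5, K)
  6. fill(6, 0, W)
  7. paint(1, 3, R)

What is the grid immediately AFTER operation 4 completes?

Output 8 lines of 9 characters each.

After op 1 fill(2,1,W) [54 cells changed]:
YYYWWWWWW
WWWWKKKKW
WWWWKKKKW
WWWWKKKKW
WWWWWWWWW
WWWWWWKWW
WWWWWWKWW
WWWWWWKWW
After op 2 paint(0,6,B):
YYYWWWBWW
WWWWKKKKW
WWWWKKKKW
WWWWKKKKW
WWWWWWWWW
WWWWWWKWW
WWWWWWKWW
WWWWWWKWW
After op 3 paint(3,0,G):
YYYWWWBWW
WWWWKKKKW
WWWWKKKKW
GWWWKKKKW
WWWWWWWWW
WWWWWWKWW
WWWWWWKWW
WWWWWWKWW
After op 4 paint(6,3,B):
YYYWWWBWW
WWWWKKKKW
WWWWKKKKW
GWWWKKKKW
WWWWWWWWW
WWWWWWKWW
WWWBWWKWW
WWWWWWKWW

Answer: YYYWWWBWW
WWWWKKKKW
WWWWKKKKW
GWWWKKKKW
WWWWWWWWW
WWWWWWKWW
WWWBWWKWW
WWWWWWKWW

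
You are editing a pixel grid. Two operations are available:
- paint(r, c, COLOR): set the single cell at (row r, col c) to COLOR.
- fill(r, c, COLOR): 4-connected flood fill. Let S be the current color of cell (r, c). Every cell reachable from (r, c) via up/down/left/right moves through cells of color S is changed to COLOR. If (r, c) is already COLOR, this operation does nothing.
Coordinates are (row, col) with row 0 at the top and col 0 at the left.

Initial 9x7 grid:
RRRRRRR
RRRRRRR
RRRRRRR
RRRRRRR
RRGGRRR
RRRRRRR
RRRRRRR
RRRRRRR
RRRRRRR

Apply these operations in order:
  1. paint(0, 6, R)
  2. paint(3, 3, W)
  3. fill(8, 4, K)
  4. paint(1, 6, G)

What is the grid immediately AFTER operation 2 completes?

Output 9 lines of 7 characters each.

After op 1 paint(0,6,R):
RRRRRRR
RRRRRRR
RRRRRRR
RRRRRRR
RRGGRRR
RRRRRRR
RRRRRRR
RRRRRRR
RRRRRRR
After op 2 paint(3,3,W):
RRRRRRR
RRRRRRR
RRRRRRR
RRRWRRR
RRGGRRR
RRRRRRR
RRRRRRR
RRRRRRR
RRRRRRR

Answer: RRRRRRR
RRRRRRR
RRRRRRR
RRRWRRR
RRGGRRR
RRRRRRR
RRRRRRR
RRRRRRR
RRRRRRR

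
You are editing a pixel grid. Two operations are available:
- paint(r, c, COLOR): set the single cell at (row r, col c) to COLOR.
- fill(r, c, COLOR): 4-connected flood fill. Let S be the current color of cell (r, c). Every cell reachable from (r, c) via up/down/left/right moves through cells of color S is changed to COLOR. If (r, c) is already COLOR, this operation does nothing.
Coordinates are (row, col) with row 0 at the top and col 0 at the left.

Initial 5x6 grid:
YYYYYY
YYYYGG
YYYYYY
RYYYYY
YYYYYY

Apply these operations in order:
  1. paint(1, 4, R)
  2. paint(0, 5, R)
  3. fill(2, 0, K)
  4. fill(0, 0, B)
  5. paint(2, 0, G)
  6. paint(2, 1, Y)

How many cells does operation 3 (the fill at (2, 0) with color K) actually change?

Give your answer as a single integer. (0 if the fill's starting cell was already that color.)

After op 1 paint(1,4,R):
YYYYYY
YYYYRG
YYYYYY
RYYYYY
YYYYYY
After op 2 paint(0,5,R):
YYYYYR
YYYYRG
YYYYYY
RYYYYY
YYYYYY
After op 3 fill(2,0,K) [26 cells changed]:
KKKKKR
KKKKRG
KKKKKK
RKKKKK
KKKKKK

Answer: 26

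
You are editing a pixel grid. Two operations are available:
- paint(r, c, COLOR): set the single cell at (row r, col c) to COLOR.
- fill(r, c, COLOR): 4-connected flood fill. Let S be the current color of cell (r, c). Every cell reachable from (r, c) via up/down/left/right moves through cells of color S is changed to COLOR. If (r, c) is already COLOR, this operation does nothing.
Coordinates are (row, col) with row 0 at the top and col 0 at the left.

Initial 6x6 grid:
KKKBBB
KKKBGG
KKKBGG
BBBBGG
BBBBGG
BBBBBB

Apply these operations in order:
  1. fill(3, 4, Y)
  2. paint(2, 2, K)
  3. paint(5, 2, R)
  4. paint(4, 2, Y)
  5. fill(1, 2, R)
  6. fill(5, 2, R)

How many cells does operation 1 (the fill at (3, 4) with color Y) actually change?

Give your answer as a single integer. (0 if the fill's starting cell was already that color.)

Answer: 8

Derivation:
After op 1 fill(3,4,Y) [8 cells changed]:
KKKBBB
KKKBYY
KKKBYY
BBBBYY
BBBBYY
BBBBBB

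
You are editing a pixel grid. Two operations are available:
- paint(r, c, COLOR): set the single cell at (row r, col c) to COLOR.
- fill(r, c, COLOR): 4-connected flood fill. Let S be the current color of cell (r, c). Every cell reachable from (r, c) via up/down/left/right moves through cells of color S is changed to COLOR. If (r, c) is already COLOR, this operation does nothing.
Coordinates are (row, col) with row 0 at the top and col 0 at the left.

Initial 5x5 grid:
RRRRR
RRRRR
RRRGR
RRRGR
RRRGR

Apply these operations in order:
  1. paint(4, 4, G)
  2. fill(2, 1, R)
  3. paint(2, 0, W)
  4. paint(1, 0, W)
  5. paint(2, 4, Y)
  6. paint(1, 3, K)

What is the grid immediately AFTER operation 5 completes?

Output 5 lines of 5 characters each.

Answer: RRRRR
WRRRR
WRRGY
RRRGR
RRRGG

Derivation:
After op 1 paint(4,4,G):
RRRRR
RRRRR
RRRGR
RRRGR
RRRGG
After op 2 fill(2,1,R) [0 cells changed]:
RRRRR
RRRRR
RRRGR
RRRGR
RRRGG
After op 3 paint(2,0,W):
RRRRR
RRRRR
WRRGR
RRRGR
RRRGG
After op 4 paint(1,0,W):
RRRRR
WRRRR
WRRGR
RRRGR
RRRGG
After op 5 paint(2,4,Y):
RRRRR
WRRRR
WRRGY
RRRGR
RRRGG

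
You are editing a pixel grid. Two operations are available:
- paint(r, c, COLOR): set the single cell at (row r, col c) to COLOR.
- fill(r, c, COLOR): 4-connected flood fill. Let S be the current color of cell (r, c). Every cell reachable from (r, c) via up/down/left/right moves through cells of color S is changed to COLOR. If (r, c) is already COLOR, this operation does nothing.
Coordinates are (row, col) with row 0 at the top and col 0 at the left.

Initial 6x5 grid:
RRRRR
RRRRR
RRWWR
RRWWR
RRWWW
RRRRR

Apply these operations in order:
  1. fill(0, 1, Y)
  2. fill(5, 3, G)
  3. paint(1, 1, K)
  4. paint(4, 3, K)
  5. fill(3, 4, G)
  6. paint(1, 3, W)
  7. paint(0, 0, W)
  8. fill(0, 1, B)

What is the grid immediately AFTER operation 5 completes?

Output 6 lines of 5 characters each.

After op 1 fill(0,1,Y) [23 cells changed]:
YYYYY
YYYYY
YYWWY
YYWWY
YYWWW
YYYYY
After op 2 fill(5,3,G) [23 cells changed]:
GGGGG
GGGGG
GGWWG
GGWWG
GGWWW
GGGGG
After op 3 paint(1,1,K):
GGGGG
GKGGG
GGWWG
GGWWG
GGWWW
GGGGG
After op 4 paint(4,3,K):
GGGGG
GKGGG
GGWWG
GGWWG
GGWKW
GGGGG
After op 5 fill(3,4,G) [0 cells changed]:
GGGGG
GKGGG
GGWWG
GGWWG
GGWKW
GGGGG

Answer: GGGGG
GKGGG
GGWWG
GGWWG
GGWKW
GGGGG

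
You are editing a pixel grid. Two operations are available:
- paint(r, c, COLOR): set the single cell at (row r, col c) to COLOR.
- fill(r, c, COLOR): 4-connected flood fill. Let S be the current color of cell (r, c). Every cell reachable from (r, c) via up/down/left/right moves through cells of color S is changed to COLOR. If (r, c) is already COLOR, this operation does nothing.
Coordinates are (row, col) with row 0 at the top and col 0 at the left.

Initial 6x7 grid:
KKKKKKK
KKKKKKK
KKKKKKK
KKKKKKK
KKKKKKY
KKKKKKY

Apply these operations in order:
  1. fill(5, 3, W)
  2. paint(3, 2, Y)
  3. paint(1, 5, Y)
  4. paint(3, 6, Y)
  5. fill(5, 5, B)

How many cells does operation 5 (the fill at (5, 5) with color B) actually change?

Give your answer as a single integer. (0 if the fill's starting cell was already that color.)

Answer: 37

Derivation:
After op 1 fill(5,3,W) [40 cells changed]:
WWWWWWW
WWWWWWW
WWWWWWW
WWWWWWW
WWWWWWY
WWWWWWY
After op 2 paint(3,2,Y):
WWWWWWW
WWWWWWW
WWWWWWW
WWYWWWW
WWWWWWY
WWWWWWY
After op 3 paint(1,5,Y):
WWWWWWW
WWWWWYW
WWWWWWW
WWYWWWW
WWWWWWY
WWWWWWY
After op 4 paint(3,6,Y):
WWWWWWW
WWWWWYW
WWWWWWW
WWYWWWY
WWWWWWY
WWWWWWY
After op 5 fill(5,5,B) [37 cells changed]:
BBBBBBB
BBBBBYB
BBBBBBB
BBYBBBY
BBBBBBY
BBBBBBY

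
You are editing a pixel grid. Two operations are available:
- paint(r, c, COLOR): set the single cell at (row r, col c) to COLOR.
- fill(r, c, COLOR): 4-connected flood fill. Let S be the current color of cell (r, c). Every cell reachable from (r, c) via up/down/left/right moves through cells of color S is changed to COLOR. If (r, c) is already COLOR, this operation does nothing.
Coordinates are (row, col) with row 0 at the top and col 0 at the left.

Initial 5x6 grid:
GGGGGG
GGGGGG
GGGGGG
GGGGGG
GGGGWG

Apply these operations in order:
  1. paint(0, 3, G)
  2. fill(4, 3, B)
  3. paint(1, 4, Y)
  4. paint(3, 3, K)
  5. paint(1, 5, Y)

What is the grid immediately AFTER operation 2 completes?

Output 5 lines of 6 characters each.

Answer: BBBBBB
BBBBBB
BBBBBB
BBBBBB
BBBBWB

Derivation:
After op 1 paint(0,3,G):
GGGGGG
GGGGGG
GGGGGG
GGGGGG
GGGGWG
After op 2 fill(4,3,B) [29 cells changed]:
BBBBBB
BBBBBB
BBBBBB
BBBBBB
BBBBWB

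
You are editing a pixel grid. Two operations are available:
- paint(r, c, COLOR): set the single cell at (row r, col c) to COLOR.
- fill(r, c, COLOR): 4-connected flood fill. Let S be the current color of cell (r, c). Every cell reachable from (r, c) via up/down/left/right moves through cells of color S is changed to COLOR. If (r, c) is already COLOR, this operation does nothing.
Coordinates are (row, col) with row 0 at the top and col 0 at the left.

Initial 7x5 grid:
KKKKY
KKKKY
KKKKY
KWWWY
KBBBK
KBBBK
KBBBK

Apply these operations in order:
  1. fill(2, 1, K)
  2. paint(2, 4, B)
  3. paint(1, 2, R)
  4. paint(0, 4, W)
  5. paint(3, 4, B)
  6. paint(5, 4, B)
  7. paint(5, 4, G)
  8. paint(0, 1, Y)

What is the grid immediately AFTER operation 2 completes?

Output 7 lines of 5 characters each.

Answer: KKKKY
KKKKY
KKKKB
KWWWY
KBBBK
KBBBK
KBBBK

Derivation:
After op 1 fill(2,1,K) [0 cells changed]:
KKKKY
KKKKY
KKKKY
KWWWY
KBBBK
KBBBK
KBBBK
After op 2 paint(2,4,B):
KKKKY
KKKKY
KKKKB
KWWWY
KBBBK
KBBBK
KBBBK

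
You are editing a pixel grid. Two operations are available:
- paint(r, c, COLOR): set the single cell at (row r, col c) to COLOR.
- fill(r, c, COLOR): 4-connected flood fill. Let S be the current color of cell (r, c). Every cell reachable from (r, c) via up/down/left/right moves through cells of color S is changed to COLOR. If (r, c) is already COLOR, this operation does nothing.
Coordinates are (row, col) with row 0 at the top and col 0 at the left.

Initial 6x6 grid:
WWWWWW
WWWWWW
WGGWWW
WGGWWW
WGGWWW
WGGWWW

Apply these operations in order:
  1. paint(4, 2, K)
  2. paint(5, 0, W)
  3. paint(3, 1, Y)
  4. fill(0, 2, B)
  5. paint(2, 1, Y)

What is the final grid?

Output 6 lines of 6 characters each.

After op 1 paint(4,2,K):
WWWWWW
WWWWWW
WGGWWW
WGGWWW
WGKWWW
WGGWWW
After op 2 paint(5,0,W):
WWWWWW
WWWWWW
WGGWWW
WGGWWW
WGKWWW
WGGWWW
After op 3 paint(3,1,Y):
WWWWWW
WWWWWW
WGGWWW
WYGWWW
WGKWWW
WGGWWW
After op 4 fill(0,2,B) [28 cells changed]:
BBBBBB
BBBBBB
BGGBBB
BYGBBB
BGKBBB
BGGBBB
After op 5 paint(2,1,Y):
BBBBBB
BBBBBB
BYGBBB
BYGBBB
BGKBBB
BGGBBB

Answer: BBBBBB
BBBBBB
BYGBBB
BYGBBB
BGKBBB
BGGBBB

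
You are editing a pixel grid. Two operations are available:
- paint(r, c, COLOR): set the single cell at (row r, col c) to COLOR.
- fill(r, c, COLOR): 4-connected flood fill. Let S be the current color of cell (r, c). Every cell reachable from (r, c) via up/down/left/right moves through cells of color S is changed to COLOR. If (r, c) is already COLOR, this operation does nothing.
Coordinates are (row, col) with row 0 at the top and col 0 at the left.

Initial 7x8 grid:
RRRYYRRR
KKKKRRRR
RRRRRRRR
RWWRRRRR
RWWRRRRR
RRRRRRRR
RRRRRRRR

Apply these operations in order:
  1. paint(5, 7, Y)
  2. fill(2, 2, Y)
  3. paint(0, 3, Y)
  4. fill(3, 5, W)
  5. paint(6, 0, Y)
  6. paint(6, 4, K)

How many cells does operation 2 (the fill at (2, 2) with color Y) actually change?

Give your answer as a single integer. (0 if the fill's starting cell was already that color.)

After op 1 paint(5,7,Y):
RRRYYRRR
KKKKRRRR
RRRRRRRR
RWWRRRRR
RWWRRRRR
RRRRRRRY
RRRRRRRR
After op 2 fill(2,2,Y) [42 cells changed]:
RRRYYYYY
KKKKYYYY
YYYYYYYY
YWWYYYYY
YWWYYYYY
YYYYYYYY
YYYYYYYY

Answer: 42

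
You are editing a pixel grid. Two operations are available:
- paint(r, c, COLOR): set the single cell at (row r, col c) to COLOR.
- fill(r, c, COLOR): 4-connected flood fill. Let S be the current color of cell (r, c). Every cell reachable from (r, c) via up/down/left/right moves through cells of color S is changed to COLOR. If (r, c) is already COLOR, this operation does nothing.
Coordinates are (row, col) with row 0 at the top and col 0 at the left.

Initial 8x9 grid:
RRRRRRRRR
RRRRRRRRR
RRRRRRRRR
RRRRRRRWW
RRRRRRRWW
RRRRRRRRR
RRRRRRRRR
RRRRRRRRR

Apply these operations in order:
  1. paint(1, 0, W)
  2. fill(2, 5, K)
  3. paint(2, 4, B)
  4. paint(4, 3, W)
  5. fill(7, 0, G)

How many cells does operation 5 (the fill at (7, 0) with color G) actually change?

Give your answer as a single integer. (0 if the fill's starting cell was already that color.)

Answer: 65

Derivation:
After op 1 paint(1,0,W):
RRRRRRRRR
WRRRRRRRR
RRRRRRRRR
RRRRRRRWW
RRRRRRRWW
RRRRRRRRR
RRRRRRRRR
RRRRRRRRR
After op 2 fill(2,5,K) [67 cells changed]:
KKKKKKKKK
WKKKKKKKK
KKKKKKKKK
KKKKKKKWW
KKKKKKKWW
KKKKKKKKK
KKKKKKKKK
KKKKKKKKK
After op 3 paint(2,4,B):
KKKKKKKKK
WKKKKKKKK
KKKKBKKKK
KKKKKKKWW
KKKKKKKWW
KKKKKKKKK
KKKKKKKKK
KKKKKKKKK
After op 4 paint(4,3,W):
KKKKKKKKK
WKKKKKKKK
KKKKBKKKK
KKKKKKKWW
KKKWKKKWW
KKKKKKKKK
KKKKKKKKK
KKKKKKKKK
After op 5 fill(7,0,G) [65 cells changed]:
GGGGGGGGG
WGGGGGGGG
GGGGBGGGG
GGGGGGGWW
GGGWGGGWW
GGGGGGGGG
GGGGGGGGG
GGGGGGGGG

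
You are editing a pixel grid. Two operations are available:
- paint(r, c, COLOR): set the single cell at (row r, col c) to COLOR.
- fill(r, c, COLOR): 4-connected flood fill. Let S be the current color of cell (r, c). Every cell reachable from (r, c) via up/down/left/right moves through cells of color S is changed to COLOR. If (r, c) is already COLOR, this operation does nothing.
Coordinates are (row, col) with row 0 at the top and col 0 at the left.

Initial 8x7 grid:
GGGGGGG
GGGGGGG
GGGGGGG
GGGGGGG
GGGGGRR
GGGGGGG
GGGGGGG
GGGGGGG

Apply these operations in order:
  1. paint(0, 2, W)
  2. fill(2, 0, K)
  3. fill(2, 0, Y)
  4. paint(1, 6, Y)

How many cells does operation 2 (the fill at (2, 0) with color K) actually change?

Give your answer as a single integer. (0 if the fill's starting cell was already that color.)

After op 1 paint(0,2,W):
GGWGGGG
GGGGGGG
GGGGGGG
GGGGGGG
GGGGGRR
GGGGGGG
GGGGGGG
GGGGGGG
After op 2 fill(2,0,K) [53 cells changed]:
KKWKKKK
KKKKKKK
KKKKKKK
KKKKKKK
KKKKKRR
KKKKKKK
KKKKKKK
KKKKKKK

Answer: 53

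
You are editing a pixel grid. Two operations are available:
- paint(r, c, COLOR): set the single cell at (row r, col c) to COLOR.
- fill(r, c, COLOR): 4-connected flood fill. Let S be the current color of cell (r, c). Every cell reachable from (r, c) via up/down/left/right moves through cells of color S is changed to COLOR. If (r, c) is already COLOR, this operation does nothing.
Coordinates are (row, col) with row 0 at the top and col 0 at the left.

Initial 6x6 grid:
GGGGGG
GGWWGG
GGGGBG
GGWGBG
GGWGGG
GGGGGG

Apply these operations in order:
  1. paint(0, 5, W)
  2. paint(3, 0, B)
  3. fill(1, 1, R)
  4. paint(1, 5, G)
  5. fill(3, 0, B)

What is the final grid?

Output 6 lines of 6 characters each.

After op 1 paint(0,5,W):
GGGGGW
GGWWGG
GGGGBG
GGWGBG
GGWGGG
GGGGGG
After op 2 paint(3,0,B):
GGGGGW
GGWWGG
GGGGBG
BGWGBG
GGWGGG
GGGGGG
After op 3 fill(1,1,R) [28 cells changed]:
RRRRRW
RRWWRR
RRRRBR
BRWRBR
RRWRRR
RRRRRR
After op 4 paint(1,5,G):
RRRRRW
RRWWRG
RRRRBR
BRWRBR
RRWRRR
RRRRRR
After op 5 fill(3,0,B) [0 cells changed]:
RRRRRW
RRWWRG
RRRRBR
BRWRBR
RRWRRR
RRRRRR

Answer: RRRRRW
RRWWRG
RRRRBR
BRWRBR
RRWRRR
RRRRRR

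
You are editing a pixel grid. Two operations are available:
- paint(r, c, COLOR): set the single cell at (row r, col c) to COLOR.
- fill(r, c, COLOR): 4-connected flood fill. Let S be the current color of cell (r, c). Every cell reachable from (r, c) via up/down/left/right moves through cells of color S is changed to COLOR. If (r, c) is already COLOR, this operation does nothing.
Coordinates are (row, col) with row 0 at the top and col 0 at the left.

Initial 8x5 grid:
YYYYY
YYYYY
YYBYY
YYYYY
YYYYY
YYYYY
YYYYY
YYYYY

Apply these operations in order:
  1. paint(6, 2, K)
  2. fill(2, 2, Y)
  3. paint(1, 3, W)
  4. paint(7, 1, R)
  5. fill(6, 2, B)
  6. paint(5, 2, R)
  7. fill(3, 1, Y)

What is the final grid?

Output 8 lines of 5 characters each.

After op 1 paint(6,2,K):
YYYYY
YYYYY
YYBYY
YYYYY
YYYYY
YYYYY
YYKYY
YYYYY
After op 2 fill(2,2,Y) [1 cells changed]:
YYYYY
YYYYY
YYYYY
YYYYY
YYYYY
YYYYY
YYKYY
YYYYY
After op 3 paint(1,3,W):
YYYYY
YYYWY
YYYYY
YYYYY
YYYYY
YYYYY
YYKYY
YYYYY
After op 4 paint(7,1,R):
YYYYY
YYYWY
YYYYY
YYYYY
YYYYY
YYYYY
YYKYY
YRYYY
After op 5 fill(6,2,B) [1 cells changed]:
YYYYY
YYYWY
YYYYY
YYYYY
YYYYY
YYYYY
YYBYY
YRYYY
After op 6 paint(5,2,R):
YYYYY
YYYWY
YYYYY
YYYYY
YYYYY
YYRYY
YYBYY
YRYYY
After op 7 fill(3,1,Y) [0 cells changed]:
YYYYY
YYYWY
YYYYY
YYYYY
YYYYY
YYRYY
YYBYY
YRYYY

Answer: YYYYY
YYYWY
YYYYY
YYYYY
YYYYY
YYRYY
YYBYY
YRYYY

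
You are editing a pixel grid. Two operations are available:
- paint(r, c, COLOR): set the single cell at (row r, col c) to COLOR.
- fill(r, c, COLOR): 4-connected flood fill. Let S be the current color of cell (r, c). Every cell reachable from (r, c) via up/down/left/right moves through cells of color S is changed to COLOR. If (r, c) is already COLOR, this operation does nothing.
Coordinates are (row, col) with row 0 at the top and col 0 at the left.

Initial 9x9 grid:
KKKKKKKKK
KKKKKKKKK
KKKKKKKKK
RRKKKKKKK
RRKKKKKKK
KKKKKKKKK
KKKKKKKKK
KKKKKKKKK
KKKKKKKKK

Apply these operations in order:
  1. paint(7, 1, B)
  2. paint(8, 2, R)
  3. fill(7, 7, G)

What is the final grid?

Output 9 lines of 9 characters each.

After op 1 paint(7,1,B):
KKKKKKKKK
KKKKKKKKK
KKKKKKKKK
RRKKKKKKK
RRKKKKKKK
KKKKKKKKK
KKKKKKKKK
KBKKKKKKK
KKKKKKKKK
After op 2 paint(8,2,R):
KKKKKKKKK
KKKKKKKKK
KKKKKKKKK
RRKKKKKKK
RRKKKKKKK
KKKKKKKKK
KKKKKKKKK
KBKKKKKKK
KKRKKKKKK
After op 3 fill(7,7,G) [75 cells changed]:
GGGGGGGGG
GGGGGGGGG
GGGGGGGGG
RRGGGGGGG
RRGGGGGGG
GGGGGGGGG
GGGGGGGGG
GBGGGGGGG
GGRGGGGGG

Answer: GGGGGGGGG
GGGGGGGGG
GGGGGGGGG
RRGGGGGGG
RRGGGGGGG
GGGGGGGGG
GGGGGGGGG
GBGGGGGGG
GGRGGGGGG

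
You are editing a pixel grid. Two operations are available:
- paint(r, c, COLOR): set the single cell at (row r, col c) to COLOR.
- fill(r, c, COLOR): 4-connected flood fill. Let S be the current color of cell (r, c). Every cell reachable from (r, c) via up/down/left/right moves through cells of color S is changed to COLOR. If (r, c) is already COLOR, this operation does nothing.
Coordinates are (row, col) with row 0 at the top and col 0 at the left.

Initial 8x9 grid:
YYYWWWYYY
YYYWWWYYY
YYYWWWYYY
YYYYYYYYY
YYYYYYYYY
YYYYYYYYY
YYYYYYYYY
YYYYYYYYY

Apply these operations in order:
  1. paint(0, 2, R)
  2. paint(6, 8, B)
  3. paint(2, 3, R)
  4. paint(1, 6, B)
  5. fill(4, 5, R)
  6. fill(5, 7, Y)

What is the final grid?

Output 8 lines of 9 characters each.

Answer: YYYWWWYYY
YYYWWWBYY
YYYYWWYYY
YYYYYYYYY
YYYYYYYYY
YYYYYYYYY
YYYYYYYYB
YYYYYYYYY

Derivation:
After op 1 paint(0,2,R):
YYRWWWYYY
YYYWWWYYY
YYYWWWYYY
YYYYYYYYY
YYYYYYYYY
YYYYYYYYY
YYYYYYYYY
YYYYYYYYY
After op 2 paint(6,8,B):
YYRWWWYYY
YYYWWWYYY
YYYWWWYYY
YYYYYYYYY
YYYYYYYYY
YYYYYYYYY
YYYYYYYYB
YYYYYYYYY
After op 3 paint(2,3,R):
YYRWWWYYY
YYYWWWYYY
YYYRWWYYY
YYYYYYYYY
YYYYYYYYY
YYYYYYYYY
YYYYYYYYB
YYYYYYYYY
After op 4 paint(1,6,B):
YYRWWWYYY
YYYWWWBYY
YYYRWWYYY
YYYYYYYYY
YYYYYYYYY
YYYYYYYYY
YYYYYYYYB
YYYYYYYYY
After op 5 fill(4,5,R) [60 cells changed]:
RRRWWWRRR
RRRWWWBRR
RRRRWWRRR
RRRRRRRRR
RRRRRRRRR
RRRRRRRRR
RRRRRRRRB
RRRRRRRRR
After op 6 fill(5,7,Y) [62 cells changed]:
YYYWWWYYY
YYYWWWBYY
YYYYWWYYY
YYYYYYYYY
YYYYYYYYY
YYYYYYYYY
YYYYYYYYB
YYYYYYYYY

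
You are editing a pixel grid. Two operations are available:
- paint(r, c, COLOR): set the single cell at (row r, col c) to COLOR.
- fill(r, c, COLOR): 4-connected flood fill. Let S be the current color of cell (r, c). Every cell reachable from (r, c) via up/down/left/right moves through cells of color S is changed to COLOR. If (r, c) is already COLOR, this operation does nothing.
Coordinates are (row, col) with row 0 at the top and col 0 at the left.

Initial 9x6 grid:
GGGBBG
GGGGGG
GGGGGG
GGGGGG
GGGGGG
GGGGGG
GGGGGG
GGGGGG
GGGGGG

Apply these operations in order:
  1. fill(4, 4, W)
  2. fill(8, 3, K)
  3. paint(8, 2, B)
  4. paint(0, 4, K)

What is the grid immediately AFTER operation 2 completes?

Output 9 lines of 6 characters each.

Answer: KKKBBK
KKKKKK
KKKKKK
KKKKKK
KKKKKK
KKKKKK
KKKKKK
KKKKKK
KKKKKK

Derivation:
After op 1 fill(4,4,W) [52 cells changed]:
WWWBBW
WWWWWW
WWWWWW
WWWWWW
WWWWWW
WWWWWW
WWWWWW
WWWWWW
WWWWWW
After op 2 fill(8,3,K) [52 cells changed]:
KKKBBK
KKKKKK
KKKKKK
KKKKKK
KKKKKK
KKKKKK
KKKKKK
KKKKKK
KKKKKK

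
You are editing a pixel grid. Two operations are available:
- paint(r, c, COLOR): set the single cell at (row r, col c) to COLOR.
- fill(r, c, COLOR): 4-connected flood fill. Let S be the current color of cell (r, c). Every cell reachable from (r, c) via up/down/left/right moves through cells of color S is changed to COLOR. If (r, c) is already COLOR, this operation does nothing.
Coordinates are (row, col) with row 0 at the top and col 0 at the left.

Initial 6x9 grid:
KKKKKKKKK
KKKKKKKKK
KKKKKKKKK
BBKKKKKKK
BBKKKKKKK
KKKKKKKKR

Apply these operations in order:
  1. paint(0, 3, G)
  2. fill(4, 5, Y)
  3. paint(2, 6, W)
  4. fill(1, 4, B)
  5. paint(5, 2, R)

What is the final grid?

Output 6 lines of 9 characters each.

Answer: BBBGBBBBB
BBBBBBBBB
BBBBBBWBB
BBBBBBBBB
BBBBBBBBB
BBRBBBBBR

Derivation:
After op 1 paint(0,3,G):
KKKGKKKKK
KKKKKKKKK
KKKKKKKKK
BBKKKKKKK
BBKKKKKKK
KKKKKKKKR
After op 2 fill(4,5,Y) [48 cells changed]:
YYYGYYYYY
YYYYYYYYY
YYYYYYYYY
BBYYYYYYY
BBYYYYYYY
YYYYYYYYR
After op 3 paint(2,6,W):
YYYGYYYYY
YYYYYYYYY
YYYYYYWYY
BBYYYYYYY
BBYYYYYYY
YYYYYYYYR
After op 4 fill(1,4,B) [47 cells changed]:
BBBGBBBBB
BBBBBBBBB
BBBBBBWBB
BBBBBBBBB
BBBBBBBBB
BBBBBBBBR
After op 5 paint(5,2,R):
BBBGBBBBB
BBBBBBBBB
BBBBBBWBB
BBBBBBBBB
BBBBBBBBB
BBRBBBBBR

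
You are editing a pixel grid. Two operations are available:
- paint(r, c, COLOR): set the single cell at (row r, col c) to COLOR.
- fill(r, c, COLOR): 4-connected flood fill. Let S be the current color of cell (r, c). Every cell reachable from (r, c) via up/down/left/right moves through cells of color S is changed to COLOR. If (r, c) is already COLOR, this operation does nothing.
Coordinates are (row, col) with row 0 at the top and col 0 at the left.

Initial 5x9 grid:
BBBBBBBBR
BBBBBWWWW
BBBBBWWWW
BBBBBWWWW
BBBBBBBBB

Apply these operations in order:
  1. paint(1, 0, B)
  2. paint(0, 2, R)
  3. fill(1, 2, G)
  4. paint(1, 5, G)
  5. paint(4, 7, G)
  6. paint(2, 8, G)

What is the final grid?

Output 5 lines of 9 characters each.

After op 1 paint(1,0,B):
BBBBBBBBR
BBBBBWWWW
BBBBBWWWW
BBBBBWWWW
BBBBBBBBB
After op 2 paint(0,2,R):
BBRBBBBBR
BBBBBWWWW
BBBBBWWWW
BBBBBWWWW
BBBBBBBBB
After op 3 fill(1,2,G) [31 cells changed]:
GGRGGGGGR
GGGGGWWWW
GGGGGWWWW
GGGGGWWWW
GGGGGGGGG
After op 4 paint(1,5,G):
GGRGGGGGR
GGGGGGWWW
GGGGGWWWW
GGGGGWWWW
GGGGGGGGG
After op 5 paint(4,7,G):
GGRGGGGGR
GGGGGGWWW
GGGGGWWWW
GGGGGWWWW
GGGGGGGGG
After op 6 paint(2,8,G):
GGRGGGGGR
GGGGGGWWW
GGGGGWWWG
GGGGGWWWW
GGGGGGGGG

Answer: GGRGGGGGR
GGGGGGWWW
GGGGGWWWG
GGGGGWWWW
GGGGGGGGG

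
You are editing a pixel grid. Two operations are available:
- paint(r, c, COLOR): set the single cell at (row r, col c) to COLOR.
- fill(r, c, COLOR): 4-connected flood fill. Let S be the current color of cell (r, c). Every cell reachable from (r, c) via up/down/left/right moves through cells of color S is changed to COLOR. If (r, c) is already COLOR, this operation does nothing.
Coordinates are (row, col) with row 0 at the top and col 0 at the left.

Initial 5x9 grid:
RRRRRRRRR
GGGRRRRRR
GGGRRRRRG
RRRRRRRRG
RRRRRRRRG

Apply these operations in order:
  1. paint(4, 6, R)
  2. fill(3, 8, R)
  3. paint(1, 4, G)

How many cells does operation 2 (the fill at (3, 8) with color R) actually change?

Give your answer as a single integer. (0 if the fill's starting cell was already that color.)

Answer: 3

Derivation:
After op 1 paint(4,6,R):
RRRRRRRRR
GGGRRRRRR
GGGRRRRRG
RRRRRRRRG
RRRRRRRRG
After op 2 fill(3,8,R) [3 cells changed]:
RRRRRRRRR
GGGRRRRRR
GGGRRRRRR
RRRRRRRRR
RRRRRRRRR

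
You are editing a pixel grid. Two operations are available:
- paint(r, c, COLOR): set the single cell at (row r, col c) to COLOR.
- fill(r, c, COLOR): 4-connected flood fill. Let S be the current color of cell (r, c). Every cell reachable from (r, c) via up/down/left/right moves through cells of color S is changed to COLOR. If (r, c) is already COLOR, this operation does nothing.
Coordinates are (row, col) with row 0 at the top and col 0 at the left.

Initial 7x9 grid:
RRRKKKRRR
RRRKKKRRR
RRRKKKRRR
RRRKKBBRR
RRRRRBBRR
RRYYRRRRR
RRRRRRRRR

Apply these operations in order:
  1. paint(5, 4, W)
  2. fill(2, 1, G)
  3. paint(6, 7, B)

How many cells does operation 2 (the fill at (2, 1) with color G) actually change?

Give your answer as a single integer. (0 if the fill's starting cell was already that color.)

Answer: 45

Derivation:
After op 1 paint(5,4,W):
RRRKKKRRR
RRRKKKRRR
RRRKKKRRR
RRRKKBBRR
RRRRRBBRR
RRYYWRRRR
RRRRRRRRR
After op 2 fill(2,1,G) [45 cells changed]:
GGGKKKGGG
GGGKKKGGG
GGGKKKGGG
GGGKKBBGG
GGGGGBBGG
GGYYWGGGG
GGGGGGGGG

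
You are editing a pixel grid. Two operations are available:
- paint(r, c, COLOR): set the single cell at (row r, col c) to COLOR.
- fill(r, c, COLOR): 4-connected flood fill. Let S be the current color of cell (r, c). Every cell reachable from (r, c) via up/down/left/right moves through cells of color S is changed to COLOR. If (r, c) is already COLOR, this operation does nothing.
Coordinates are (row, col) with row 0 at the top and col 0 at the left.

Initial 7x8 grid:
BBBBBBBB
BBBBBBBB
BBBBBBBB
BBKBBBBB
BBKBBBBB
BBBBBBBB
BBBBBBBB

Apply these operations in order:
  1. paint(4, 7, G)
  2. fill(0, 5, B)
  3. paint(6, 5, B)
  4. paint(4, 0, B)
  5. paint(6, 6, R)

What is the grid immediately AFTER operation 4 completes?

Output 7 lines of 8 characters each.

After op 1 paint(4,7,G):
BBBBBBBB
BBBBBBBB
BBBBBBBB
BBKBBBBB
BBKBBBBG
BBBBBBBB
BBBBBBBB
After op 2 fill(0,5,B) [0 cells changed]:
BBBBBBBB
BBBBBBBB
BBBBBBBB
BBKBBBBB
BBKBBBBG
BBBBBBBB
BBBBBBBB
After op 3 paint(6,5,B):
BBBBBBBB
BBBBBBBB
BBBBBBBB
BBKBBBBB
BBKBBBBG
BBBBBBBB
BBBBBBBB
After op 4 paint(4,0,B):
BBBBBBBB
BBBBBBBB
BBBBBBBB
BBKBBBBB
BBKBBBBG
BBBBBBBB
BBBBBBBB

Answer: BBBBBBBB
BBBBBBBB
BBBBBBBB
BBKBBBBB
BBKBBBBG
BBBBBBBB
BBBBBBBB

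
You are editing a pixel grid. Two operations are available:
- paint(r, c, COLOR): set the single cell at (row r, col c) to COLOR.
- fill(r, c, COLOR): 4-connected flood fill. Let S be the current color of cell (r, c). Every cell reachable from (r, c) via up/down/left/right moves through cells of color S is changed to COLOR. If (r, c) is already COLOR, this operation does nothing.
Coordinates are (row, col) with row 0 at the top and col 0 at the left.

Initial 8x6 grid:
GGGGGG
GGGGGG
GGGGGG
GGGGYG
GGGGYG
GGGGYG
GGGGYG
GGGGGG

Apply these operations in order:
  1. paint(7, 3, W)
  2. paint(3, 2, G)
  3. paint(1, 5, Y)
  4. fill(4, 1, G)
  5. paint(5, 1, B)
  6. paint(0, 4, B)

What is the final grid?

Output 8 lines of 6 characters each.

Answer: GGGGBG
GGGGGY
GGGGGG
GGGGYG
GGGGYG
GBGGYG
GGGGYG
GGGWGG

Derivation:
After op 1 paint(7,3,W):
GGGGGG
GGGGGG
GGGGGG
GGGGYG
GGGGYG
GGGGYG
GGGGYG
GGGWGG
After op 2 paint(3,2,G):
GGGGGG
GGGGGG
GGGGGG
GGGGYG
GGGGYG
GGGGYG
GGGGYG
GGGWGG
After op 3 paint(1,5,Y):
GGGGGG
GGGGGY
GGGGGG
GGGGYG
GGGGYG
GGGGYG
GGGGYG
GGGWGG
After op 4 fill(4,1,G) [0 cells changed]:
GGGGGG
GGGGGY
GGGGGG
GGGGYG
GGGGYG
GGGGYG
GGGGYG
GGGWGG
After op 5 paint(5,1,B):
GGGGGG
GGGGGY
GGGGGG
GGGGYG
GGGGYG
GBGGYG
GGGGYG
GGGWGG
After op 6 paint(0,4,B):
GGGGBG
GGGGGY
GGGGGG
GGGGYG
GGGGYG
GBGGYG
GGGGYG
GGGWGG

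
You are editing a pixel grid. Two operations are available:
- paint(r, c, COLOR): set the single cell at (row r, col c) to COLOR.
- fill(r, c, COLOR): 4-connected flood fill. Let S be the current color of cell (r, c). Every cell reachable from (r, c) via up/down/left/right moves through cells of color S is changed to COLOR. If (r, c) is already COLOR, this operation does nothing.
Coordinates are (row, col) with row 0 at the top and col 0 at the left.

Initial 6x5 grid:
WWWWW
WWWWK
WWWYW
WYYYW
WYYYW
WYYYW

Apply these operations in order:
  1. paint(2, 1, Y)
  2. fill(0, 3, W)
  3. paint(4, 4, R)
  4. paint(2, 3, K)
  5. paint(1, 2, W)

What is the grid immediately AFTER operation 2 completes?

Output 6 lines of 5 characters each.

Answer: WWWWW
WWWWK
WYWYW
WYYYW
WYYYW
WYYYW

Derivation:
After op 1 paint(2,1,Y):
WWWWW
WWWWK
WYWYW
WYYYW
WYYYW
WYYYW
After op 2 fill(0,3,W) [0 cells changed]:
WWWWW
WWWWK
WYWYW
WYYYW
WYYYW
WYYYW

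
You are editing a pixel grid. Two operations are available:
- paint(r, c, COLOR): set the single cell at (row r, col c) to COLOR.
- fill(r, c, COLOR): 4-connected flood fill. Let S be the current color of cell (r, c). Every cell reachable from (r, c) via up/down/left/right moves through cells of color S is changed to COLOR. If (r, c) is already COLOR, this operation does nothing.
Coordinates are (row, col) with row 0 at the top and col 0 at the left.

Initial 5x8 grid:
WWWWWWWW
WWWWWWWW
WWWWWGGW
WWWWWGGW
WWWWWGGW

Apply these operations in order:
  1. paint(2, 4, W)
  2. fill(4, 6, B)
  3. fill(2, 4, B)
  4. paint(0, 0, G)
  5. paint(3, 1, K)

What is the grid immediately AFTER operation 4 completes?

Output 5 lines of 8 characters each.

After op 1 paint(2,4,W):
WWWWWWWW
WWWWWWWW
WWWWWGGW
WWWWWGGW
WWWWWGGW
After op 2 fill(4,6,B) [6 cells changed]:
WWWWWWWW
WWWWWWWW
WWWWWBBW
WWWWWBBW
WWWWWBBW
After op 3 fill(2,4,B) [34 cells changed]:
BBBBBBBB
BBBBBBBB
BBBBBBBB
BBBBBBBB
BBBBBBBB
After op 4 paint(0,0,G):
GBBBBBBB
BBBBBBBB
BBBBBBBB
BBBBBBBB
BBBBBBBB

Answer: GBBBBBBB
BBBBBBBB
BBBBBBBB
BBBBBBBB
BBBBBBBB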